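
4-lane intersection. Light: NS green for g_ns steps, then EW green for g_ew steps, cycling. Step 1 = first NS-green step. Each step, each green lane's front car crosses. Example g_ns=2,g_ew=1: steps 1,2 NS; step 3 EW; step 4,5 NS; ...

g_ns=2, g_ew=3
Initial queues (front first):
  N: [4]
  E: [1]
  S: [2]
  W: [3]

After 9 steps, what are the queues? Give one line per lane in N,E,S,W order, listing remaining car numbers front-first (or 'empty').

Step 1 [NS]: N:car4-GO,E:wait,S:car2-GO,W:wait | queues: N=0 E=1 S=0 W=1
Step 2 [NS]: N:empty,E:wait,S:empty,W:wait | queues: N=0 E=1 S=0 W=1
Step 3 [EW]: N:wait,E:car1-GO,S:wait,W:car3-GO | queues: N=0 E=0 S=0 W=0

N: empty
E: empty
S: empty
W: empty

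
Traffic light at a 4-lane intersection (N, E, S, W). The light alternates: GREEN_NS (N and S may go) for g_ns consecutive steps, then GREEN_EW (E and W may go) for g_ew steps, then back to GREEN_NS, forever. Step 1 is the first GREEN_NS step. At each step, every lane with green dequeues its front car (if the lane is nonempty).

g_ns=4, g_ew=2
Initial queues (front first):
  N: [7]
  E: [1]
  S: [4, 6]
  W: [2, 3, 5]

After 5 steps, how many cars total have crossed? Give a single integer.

Step 1 [NS]: N:car7-GO,E:wait,S:car4-GO,W:wait | queues: N=0 E=1 S=1 W=3
Step 2 [NS]: N:empty,E:wait,S:car6-GO,W:wait | queues: N=0 E=1 S=0 W=3
Step 3 [NS]: N:empty,E:wait,S:empty,W:wait | queues: N=0 E=1 S=0 W=3
Step 4 [NS]: N:empty,E:wait,S:empty,W:wait | queues: N=0 E=1 S=0 W=3
Step 5 [EW]: N:wait,E:car1-GO,S:wait,W:car2-GO | queues: N=0 E=0 S=0 W=2
Cars crossed by step 5: 5

Answer: 5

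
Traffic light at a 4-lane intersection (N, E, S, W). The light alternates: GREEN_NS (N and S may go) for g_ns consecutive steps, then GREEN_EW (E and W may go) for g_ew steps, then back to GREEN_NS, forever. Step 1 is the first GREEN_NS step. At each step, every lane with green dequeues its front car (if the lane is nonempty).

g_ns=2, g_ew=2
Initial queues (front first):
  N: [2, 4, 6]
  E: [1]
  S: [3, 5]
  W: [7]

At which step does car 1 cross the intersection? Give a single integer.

Step 1 [NS]: N:car2-GO,E:wait,S:car3-GO,W:wait | queues: N=2 E=1 S=1 W=1
Step 2 [NS]: N:car4-GO,E:wait,S:car5-GO,W:wait | queues: N=1 E=1 S=0 W=1
Step 3 [EW]: N:wait,E:car1-GO,S:wait,W:car7-GO | queues: N=1 E=0 S=0 W=0
Step 4 [EW]: N:wait,E:empty,S:wait,W:empty | queues: N=1 E=0 S=0 W=0
Step 5 [NS]: N:car6-GO,E:wait,S:empty,W:wait | queues: N=0 E=0 S=0 W=0
Car 1 crosses at step 3

3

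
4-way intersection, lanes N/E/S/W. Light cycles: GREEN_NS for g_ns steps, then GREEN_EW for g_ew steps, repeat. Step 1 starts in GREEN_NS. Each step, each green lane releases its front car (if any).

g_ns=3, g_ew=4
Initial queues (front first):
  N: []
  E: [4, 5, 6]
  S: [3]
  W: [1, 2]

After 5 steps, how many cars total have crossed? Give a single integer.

Answer: 5

Derivation:
Step 1 [NS]: N:empty,E:wait,S:car3-GO,W:wait | queues: N=0 E=3 S=0 W=2
Step 2 [NS]: N:empty,E:wait,S:empty,W:wait | queues: N=0 E=3 S=0 W=2
Step 3 [NS]: N:empty,E:wait,S:empty,W:wait | queues: N=0 E=3 S=0 W=2
Step 4 [EW]: N:wait,E:car4-GO,S:wait,W:car1-GO | queues: N=0 E=2 S=0 W=1
Step 5 [EW]: N:wait,E:car5-GO,S:wait,W:car2-GO | queues: N=0 E=1 S=0 W=0
Cars crossed by step 5: 5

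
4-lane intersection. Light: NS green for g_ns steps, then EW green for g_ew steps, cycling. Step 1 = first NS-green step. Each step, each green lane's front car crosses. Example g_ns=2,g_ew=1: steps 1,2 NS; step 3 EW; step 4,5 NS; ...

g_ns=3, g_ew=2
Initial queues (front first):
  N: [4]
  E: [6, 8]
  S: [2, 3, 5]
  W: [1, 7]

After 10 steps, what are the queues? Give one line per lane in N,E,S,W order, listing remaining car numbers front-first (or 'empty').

Step 1 [NS]: N:car4-GO,E:wait,S:car2-GO,W:wait | queues: N=0 E=2 S=2 W=2
Step 2 [NS]: N:empty,E:wait,S:car3-GO,W:wait | queues: N=0 E=2 S=1 W=2
Step 3 [NS]: N:empty,E:wait,S:car5-GO,W:wait | queues: N=0 E=2 S=0 W=2
Step 4 [EW]: N:wait,E:car6-GO,S:wait,W:car1-GO | queues: N=0 E=1 S=0 W=1
Step 5 [EW]: N:wait,E:car8-GO,S:wait,W:car7-GO | queues: N=0 E=0 S=0 W=0

N: empty
E: empty
S: empty
W: empty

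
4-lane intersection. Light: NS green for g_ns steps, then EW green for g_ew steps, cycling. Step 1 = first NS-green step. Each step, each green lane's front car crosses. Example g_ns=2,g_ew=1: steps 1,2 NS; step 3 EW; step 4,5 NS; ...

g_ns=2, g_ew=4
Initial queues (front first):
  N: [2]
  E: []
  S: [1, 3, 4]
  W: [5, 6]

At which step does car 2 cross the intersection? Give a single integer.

Step 1 [NS]: N:car2-GO,E:wait,S:car1-GO,W:wait | queues: N=0 E=0 S=2 W=2
Step 2 [NS]: N:empty,E:wait,S:car3-GO,W:wait | queues: N=0 E=0 S=1 W=2
Step 3 [EW]: N:wait,E:empty,S:wait,W:car5-GO | queues: N=0 E=0 S=1 W=1
Step 4 [EW]: N:wait,E:empty,S:wait,W:car6-GO | queues: N=0 E=0 S=1 W=0
Step 5 [EW]: N:wait,E:empty,S:wait,W:empty | queues: N=0 E=0 S=1 W=0
Step 6 [EW]: N:wait,E:empty,S:wait,W:empty | queues: N=0 E=0 S=1 W=0
Step 7 [NS]: N:empty,E:wait,S:car4-GO,W:wait | queues: N=0 E=0 S=0 W=0
Car 2 crosses at step 1

1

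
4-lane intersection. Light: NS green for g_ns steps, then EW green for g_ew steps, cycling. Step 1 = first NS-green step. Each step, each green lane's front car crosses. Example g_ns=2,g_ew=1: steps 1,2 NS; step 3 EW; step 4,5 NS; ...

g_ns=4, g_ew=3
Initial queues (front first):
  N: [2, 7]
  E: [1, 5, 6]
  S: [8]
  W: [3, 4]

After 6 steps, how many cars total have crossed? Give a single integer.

Answer: 7

Derivation:
Step 1 [NS]: N:car2-GO,E:wait,S:car8-GO,W:wait | queues: N=1 E=3 S=0 W=2
Step 2 [NS]: N:car7-GO,E:wait,S:empty,W:wait | queues: N=0 E=3 S=0 W=2
Step 3 [NS]: N:empty,E:wait,S:empty,W:wait | queues: N=0 E=3 S=0 W=2
Step 4 [NS]: N:empty,E:wait,S:empty,W:wait | queues: N=0 E=3 S=0 W=2
Step 5 [EW]: N:wait,E:car1-GO,S:wait,W:car3-GO | queues: N=0 E=2 S=0 W=1
Step 6 [EW]: N:wait,E:car5-GO,S:wait,W:car4-GO | queues: N=0 E=1 S=0 W=0
Cars crossed by step 6: 7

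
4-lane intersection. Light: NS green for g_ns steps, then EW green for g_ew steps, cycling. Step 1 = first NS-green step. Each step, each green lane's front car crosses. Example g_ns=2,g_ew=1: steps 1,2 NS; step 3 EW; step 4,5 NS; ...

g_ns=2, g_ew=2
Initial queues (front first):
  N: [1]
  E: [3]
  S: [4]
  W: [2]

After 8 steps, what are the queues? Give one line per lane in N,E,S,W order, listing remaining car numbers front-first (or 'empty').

Step 1 [NS]: N:car1-GO,E:wait,S:car4-GO,W:wait | queues: N=0 E=1 S=0 W=1
Step 2 [NS]: N:empty,E:wait,S:empty,W:wait | queues: N=0 E=1 S=0 W=1
Step 3 [EW]: N:wait,E:car3-GO,S:wait,W:car2-GO | queues: N=0 E=0 S=0 W=0

N: empty
E: empty
S: empty
W: empty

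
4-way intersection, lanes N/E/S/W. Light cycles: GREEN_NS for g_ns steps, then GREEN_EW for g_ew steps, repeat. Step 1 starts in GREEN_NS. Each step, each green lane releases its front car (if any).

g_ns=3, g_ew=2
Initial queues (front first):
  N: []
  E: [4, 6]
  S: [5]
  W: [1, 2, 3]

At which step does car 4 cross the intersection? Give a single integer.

Step 1 [NS]: N:empty,E:wait,S:car5-GO,W:wait | queues: N=0 E=2 S=0 W=3
Step 2 [NS]: N:empty,E:wait,S:empty,W:wait | queues: N=0 E=2 S=0 W=3
Step 3 [NS]: N:empty,E:wait,S:empty,W:wait | queues: N=0 E=2 S=0 W=3
Step 4 [EW]: N:wait,E:car4-GO,S:wait,W:car1-GO | queues: N=0 E=1 S=0 W=2
Step 5 [EW]: N:wait,E:car6-GO,S:wait,W:car2-GO | queues: N=0 E=0 S=0 W=1
Step 6 [NS]: N:empty,E:wait,S:empty,W:wait | queues: N=0 E=0 S=0 W=1
Step 7 [NS]: N:empty,E:wait,S:empty,W:wait | queues: N=0 E=0 S=0 W=1
Step 8 [NS]: N:empty,E:wait,S:empty,W:wait | queues: N=0 E=0 S=0 W=1
Step 9 [EW]: N:wait,E:empty,S:wait,W:car3-GO | queues: N=0 E=0 S=0 W=0
Car 4 crosses at step 4

4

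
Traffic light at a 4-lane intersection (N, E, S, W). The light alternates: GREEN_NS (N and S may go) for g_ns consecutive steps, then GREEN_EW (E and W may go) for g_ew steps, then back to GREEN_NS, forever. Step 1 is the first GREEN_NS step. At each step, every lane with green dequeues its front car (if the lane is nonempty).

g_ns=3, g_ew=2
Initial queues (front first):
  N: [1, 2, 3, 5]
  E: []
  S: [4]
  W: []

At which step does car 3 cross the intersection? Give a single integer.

Step 1 [NS]: N:car1-GO,E:wait,S:car4-GO,W:wait | queues: N=3 E=0 S=0 W=0
Step 2 [NS]: N:car2-GO,E:wait,S:empty,W:wait | queues: N=2 E=0 S=0 W=0
Step 3 [NS]: N:car3-GO,E:wait,S:empty,W:wait | queues: N=1 E=0 S=0 W=0
Step 4 [EW]: N:wait,E:empty,S:wait,W:empty | queues: N=1 E=0 S=0 W=0
Step 5 [EW]: N:wait,E:empty,S:wait,W:empty | queues: N=1 E=0 S=0 W=0
Step 6 [NS]: N:car5-GO,E:wait,S:empty,W:wait | queues: N=0 E=0 S=0 W=0
Car 3 crosses at step 3

3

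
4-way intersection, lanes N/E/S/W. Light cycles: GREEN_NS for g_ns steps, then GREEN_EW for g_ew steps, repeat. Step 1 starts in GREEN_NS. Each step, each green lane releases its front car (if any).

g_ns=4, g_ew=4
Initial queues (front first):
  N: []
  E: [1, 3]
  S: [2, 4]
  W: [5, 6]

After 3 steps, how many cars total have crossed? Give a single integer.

Answer: 2

Derivation:
Step 1 [NS]: N:empty,E:wait,S:car2-GO,W:wait | queues: N=0 E=2 S=1 W=2
Step 2 [NS]: N:empty,E:wait,S:car4-GO,W:wait | queues: N=0 E=2 S=0 W=2
Step 3 [NS]: N:empty,E:wait,S:empty,W:wait | queues: N=0 E=2 S=0 W=2
Cars crossed by step 3: 2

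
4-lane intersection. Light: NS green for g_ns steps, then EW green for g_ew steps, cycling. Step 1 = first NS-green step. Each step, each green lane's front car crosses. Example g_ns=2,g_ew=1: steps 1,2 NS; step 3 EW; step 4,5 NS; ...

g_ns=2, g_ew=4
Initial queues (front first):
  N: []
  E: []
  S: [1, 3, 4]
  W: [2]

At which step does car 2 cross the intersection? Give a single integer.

Step 1 [NS]: N:empty,E:wait,S:car1-GO,W:wait | queues: N=0 E=0 S=2 W=1
Step 2 [NS]: N:empty,E:wait,S:car3-GO,W:wait | queues: N=0 E=0 S=1 W=1
Step 3 [EW]: N:wait,E:empty,S:wait,W:car2-GO | queues: N=0 E=0 S=1 W=0
Step 4 [EW]: N:wait,E:empty,S:wait,W:empty | queues: N=0 E=0 S=1 W=0
Step 5 [EW]: N:wait,E:empty,S:wait,W:empty | queues: N=0 E=0 S=1 W=0
Step 6 [EW]: N:wait,E:empty,S:wait,W:empty | queues: N=0 E=0 S=1 W=0
Step 7 [NS]: N:empty,E:wait,S:car4-GO,W:wait | queues: N=0 E=0 S=0 W=0
Car 2 crosses at step 3

3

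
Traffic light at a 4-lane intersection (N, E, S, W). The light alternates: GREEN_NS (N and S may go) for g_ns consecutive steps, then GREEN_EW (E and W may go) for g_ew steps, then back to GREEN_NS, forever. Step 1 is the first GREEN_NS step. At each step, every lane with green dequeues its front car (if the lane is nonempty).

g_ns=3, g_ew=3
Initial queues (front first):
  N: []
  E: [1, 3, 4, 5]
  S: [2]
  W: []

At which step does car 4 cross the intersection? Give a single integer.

Step 1 [NS]: N:empty,E:wait,S:car2-GO,W:wait | queues: N=0 E=4 S=0 W=0
Step 2 [NS]: N:empty,E:wait,S:empty,W:wait | queues: N=0 E=4 S=0 W=0
Step 3 [NS]: N:empty,E:wait,S:empty,W:wait | queues: N=0 E=4 S=0 W=0
Step 4 [EW]: N:wait,E:car1-GO,S:wait,W:empty | queues: N=0 E=3 S=0 W=0
Step 5 [EW]: N:wait,E:car3-GO,S:wait,W:empty | queues: N=0 E=2 S=0 W=0
Step 6 [EW]: N:wait,E:car4-GO,S:wait,W:empty | queues: N=0 E=1 S=0 W=0
Step 7 [NS]: N:empty,E:wait,S:empty,W:wait | queues: N=0 E=1 S=0 W=0
Step 8 [NS]: N:empty,E:wait,S:empty,W:wait | queues: N=0 E=1 S=0 W=0
Step 9 [NS]: N:empty,E:wait,S:empty,W:wait | queues: N=0 E=1 S=0 W=0
Step 10 [EW]: N:wait,E:car5-GO,S:wait,W:empty | queues: N=0 E=0 S=0 W=0
Car 4 crosses at step 6

6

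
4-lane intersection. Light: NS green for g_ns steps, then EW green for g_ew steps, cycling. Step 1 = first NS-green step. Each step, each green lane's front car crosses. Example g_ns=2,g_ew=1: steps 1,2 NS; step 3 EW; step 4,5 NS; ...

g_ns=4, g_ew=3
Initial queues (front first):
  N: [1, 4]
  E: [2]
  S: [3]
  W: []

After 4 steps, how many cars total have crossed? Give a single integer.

Step 1 [NS]: N:car1-GO,E:wait,S:car3-GO,W:wait | queues: N=1 E=1 S=0 W=0
Step 2 [NS]: N:car4-GO,E:wait,S:empty,W:wait | queues: N=0 E=1 S=0 W=0
Step 3 [NS]: N:empty,E:wait,S:empty,W:wait | queues: N=0 E=1 S=0 W=0
Step 4 [NS]: N:empty,E:wait,S:empty,W:wait | queues: N=0 E=1 S=0 W=0
Cars crossed by step 4: 3

Answer: 3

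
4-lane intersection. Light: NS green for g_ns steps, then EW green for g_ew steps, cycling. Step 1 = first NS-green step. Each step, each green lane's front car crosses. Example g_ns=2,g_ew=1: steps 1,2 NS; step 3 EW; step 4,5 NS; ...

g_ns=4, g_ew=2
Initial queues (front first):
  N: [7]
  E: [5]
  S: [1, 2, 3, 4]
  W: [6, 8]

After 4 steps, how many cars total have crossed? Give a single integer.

Step 1 [NS]: N:car7-GO,E:wait,S:car1-GO,W:wait | queues: N=0 E=1 S=3 W=2
Step 2 [NS]: N:empty,E:wait,S:car2-GO,W:wait | queues: N=0 E=1 S=2 W=2
Step 3 [NS]: N:empty,E:wait,S:car3-GO,W:wait | queues: N=0 E=1 S=1 W=2
Step 4 [NS]: N:empty,E:wait,S:car4-GO,W:wait | queues: N=0 E=1 S=0 W=2
Cars crossed by step 4: 5

Answer: 5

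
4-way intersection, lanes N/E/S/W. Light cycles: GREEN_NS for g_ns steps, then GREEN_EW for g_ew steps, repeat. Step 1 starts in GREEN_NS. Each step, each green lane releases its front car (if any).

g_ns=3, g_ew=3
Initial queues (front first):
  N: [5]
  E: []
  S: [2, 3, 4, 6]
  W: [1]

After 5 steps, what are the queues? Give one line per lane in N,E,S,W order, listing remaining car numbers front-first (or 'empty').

Step 1 [NS]: N:car5-GO,E:wait,S:car2-GO,W:wait | queues: N=0 E=0 S=3 W=1
Step 2 [NS]: N:empty,E:wait,S:car3-GO,W:wait | queues: N=0 E=0 S=2 W=1
Step 3 [NS]: N:empty,E:wait,S:car4-GO,W:wait | queues: N=0 E=0 S=1 W=1
Step 4 [EW]: N:wait,E:empty,S:wait,W:car1-GO | queues: N=0 E=0 S=1 W=0
Step 5 [EW]: N:wait,E:empty,S:wait,W:empty | queues: N=0 E=0 S=1 W=0

N: empty
E: empty
S: 6
W: empty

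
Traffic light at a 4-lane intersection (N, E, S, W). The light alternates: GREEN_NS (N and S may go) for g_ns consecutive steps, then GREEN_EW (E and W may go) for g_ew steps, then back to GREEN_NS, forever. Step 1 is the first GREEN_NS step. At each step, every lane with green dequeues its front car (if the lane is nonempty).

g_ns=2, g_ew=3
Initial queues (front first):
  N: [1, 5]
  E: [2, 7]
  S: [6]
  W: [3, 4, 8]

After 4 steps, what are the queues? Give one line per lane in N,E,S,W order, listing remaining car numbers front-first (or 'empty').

Step 1 [NS]: N:car1-GO,E:wait,S:car6-GO,W:wait | queues: N=1 E=2 S=0 W=3
Step 2 [NS]: N:car5-GO,E:wait,S:empty,W:wait | queues: N=0 E=2 S=0 W=3
Step 3 [EW]: N:wait,E:car2-GO,S:wait,W:car3-GO | queues: N=0 E=1 S=0 W=2
Step 4 [EW]: N:wait,E:car7-GO,S:wait,W:car4-GO | queues: N=0 E=0 S=0 W=1

N: empty
E: empty
S: empty
W: 8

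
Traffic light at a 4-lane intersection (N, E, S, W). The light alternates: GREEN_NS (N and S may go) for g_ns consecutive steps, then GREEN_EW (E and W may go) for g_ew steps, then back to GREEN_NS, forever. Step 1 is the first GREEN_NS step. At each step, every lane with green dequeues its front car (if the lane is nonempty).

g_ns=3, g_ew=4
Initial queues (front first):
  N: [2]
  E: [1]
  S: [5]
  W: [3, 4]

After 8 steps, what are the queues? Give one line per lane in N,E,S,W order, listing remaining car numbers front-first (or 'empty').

Step 1 [NS]: N:car2-GO,E:wait,S:car5-GO,W:wait | queues: N=0 E=1 S=0 W=2
Step 2 [NS]: N:empty,E:wait,S:empty,W:wait | queues: N=0 E=1 S=0 W=2
Step 3 [NS]: N:empty,E:wait,S:empty,W:wait | queues: N=0 E=1 S=0 W=2
Step 4 [EW]: N:wait,E:car1-GO,S:wait,W:car3-GO | queues: N=0 E=0 S=0 W=1
Step 5 [EW]: N:wait,E:empty,S:wait,W:car4-GO | queues: N=0 E=0 S=0 W=0

N: empty
E: empty
S: empty
W: empty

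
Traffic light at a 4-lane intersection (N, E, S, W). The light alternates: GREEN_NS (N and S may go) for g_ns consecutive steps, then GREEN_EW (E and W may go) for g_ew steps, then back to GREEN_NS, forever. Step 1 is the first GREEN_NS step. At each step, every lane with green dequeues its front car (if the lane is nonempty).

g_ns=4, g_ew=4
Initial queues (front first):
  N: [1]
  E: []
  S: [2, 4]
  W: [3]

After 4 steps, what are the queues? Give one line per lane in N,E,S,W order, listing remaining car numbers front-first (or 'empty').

Step 1 [NS]: N:car1-GO,E:wait,S:car2-GO,W:wait | queues: N=0 E=0 S=1 W=1
Step 2 [NS]: N:empty,E:wait,S:car4-GO,W:wait | queues: N=0 E=0 S=0 W=1
Step 3 [NS]: N:empty,E:wait,S:empty,W:wait | queues: N=0 E=0 S=0 W=1
Step 4 [NS]: N:empty,E:wait,S:empty,W:wait | queues: N=0 E=0 S=0 W=1

N: empty
E: empty
S: empty
W: 3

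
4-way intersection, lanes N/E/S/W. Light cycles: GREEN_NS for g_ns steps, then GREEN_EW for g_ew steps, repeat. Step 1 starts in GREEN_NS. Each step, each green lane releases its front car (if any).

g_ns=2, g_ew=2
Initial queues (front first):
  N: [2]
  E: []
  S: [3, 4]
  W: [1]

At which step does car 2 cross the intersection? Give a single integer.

Step 1 [NS]: N:car2-GO,E:wait,S:car3-GO,W:wait | queues: N=0 E=0 S=1 W=1
Step 2 [NS]: N:empty,E:wait,S:car4-GO,W:wait | queues: N=0 E=0 S=0 W=1
Step 3 [EW]: N:wait,E:empty,S:wait,W:car1-GO | queues: N=0 E=0 S=0 W=0
Car 2 crosses at step 1

1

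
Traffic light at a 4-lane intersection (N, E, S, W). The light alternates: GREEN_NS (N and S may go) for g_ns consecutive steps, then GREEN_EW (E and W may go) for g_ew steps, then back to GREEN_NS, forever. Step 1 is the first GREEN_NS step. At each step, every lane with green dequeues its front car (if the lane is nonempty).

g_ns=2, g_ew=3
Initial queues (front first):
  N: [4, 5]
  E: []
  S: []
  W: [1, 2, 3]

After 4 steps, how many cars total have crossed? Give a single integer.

Step 1 [NS]: N:car4-GO,E:wait,S:empty,W:wait | queues: N=1 E=0 S=0 W=3
Step 2 [NS]: N:car5-GO,E:wait,S:empty,W:wait | queues: N=0 E=0 S=0 W=3
Step 3 [EW]: N:wait,E:empty,S:wait,W:car1-GO | queues: N=0 E=0 S=0 W=2
Step 4 [EW]: N:wait,E:empty,S:wait,W:car2-GO | queues: N=0 E=0 S=0 W=1
Cars crossed by step 4: 4

Answer: 4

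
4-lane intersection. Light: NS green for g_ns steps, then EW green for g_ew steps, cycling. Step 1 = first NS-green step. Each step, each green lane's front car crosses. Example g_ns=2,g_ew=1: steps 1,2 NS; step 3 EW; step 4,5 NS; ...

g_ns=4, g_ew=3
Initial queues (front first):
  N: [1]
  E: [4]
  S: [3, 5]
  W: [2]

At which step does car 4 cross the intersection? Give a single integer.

Step 1 [NS]: N:car1-GO,E:wait,S:car3-GO,W:wait | queues: N=0 E=1 S=1 W=1
Step 2 [NS]: N:empty,E:wait,S:car5-GO,W:wait | queues: N=0 E=1 S=0 W=1
Step 3 [NS]: N:empty,E:wait,S:empty,W:wait | queues: N=0 E=1 S=0 W=1
Step 4 [NS]: N:empty,E:wait,S:empty,W:wait | queues: N=0 E=1 S=0 W=1
Step 5 [EW]: N:wait,E:car4-GO,S:wait,W:car2-GO | queues: N=0 E=0 S=0 W=0
Car 4 crosses at step 5

5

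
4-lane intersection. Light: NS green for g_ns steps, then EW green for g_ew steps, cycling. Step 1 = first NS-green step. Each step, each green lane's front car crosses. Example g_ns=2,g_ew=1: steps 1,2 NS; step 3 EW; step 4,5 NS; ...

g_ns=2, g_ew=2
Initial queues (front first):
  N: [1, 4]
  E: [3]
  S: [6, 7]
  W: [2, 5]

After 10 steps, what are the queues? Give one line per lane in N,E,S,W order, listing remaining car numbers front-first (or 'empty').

Step 1 [NS]: N:car1-GO,E:wait,S:car6-GO,W:wait | queues: N=1 E=1 S=1 W=2
Step 2 [NS]: N:car4-GO,E:wait,S:car7-GO,W:wait | queues: N=0 E=1 S=0 W=2
Step 3 [EW]: N:wait,E:car3-GO,S:wait,W:car2-GO | queues: N=0 E=0 S=0 W=1
Step 4 [EW]: N:wait,E:empty,S:wait,W:car5-GO | queues: N=0 E=0 S=0 W=0

N: empty
E: empty
S: empty
W: empty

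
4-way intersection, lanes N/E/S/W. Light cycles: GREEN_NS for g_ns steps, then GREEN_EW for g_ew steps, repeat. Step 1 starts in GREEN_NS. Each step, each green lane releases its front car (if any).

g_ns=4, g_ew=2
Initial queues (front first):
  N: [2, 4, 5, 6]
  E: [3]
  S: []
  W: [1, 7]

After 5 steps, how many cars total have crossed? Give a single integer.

Answer: 6

Derivation:
Step 1 [NS]: N:car2-GO,E:wait,S:empty,W:wait | queues: N=3 E=1 S=0 W=2
Step 2 [NS]: N:car4-GO,E:wait,S:empty,W:wait | queues: N=2 E=1 S=0 W=2
Step 3 [NS]: N:car5-GO,E:wait,S:empty,W:wait | queues: N=1 E=1 S=0 W=2
Step 4 [NS]: N:car6-GO,E:wait,S:empty,W:wait | queues: N=0 E=1 S=0 W=2
Step 5 [EW]: N:wait,E:car3-GO,S:wait,W:car1-GO | queues: N=0 E=0 S=0 W=1
Cars crossed by step 5: 6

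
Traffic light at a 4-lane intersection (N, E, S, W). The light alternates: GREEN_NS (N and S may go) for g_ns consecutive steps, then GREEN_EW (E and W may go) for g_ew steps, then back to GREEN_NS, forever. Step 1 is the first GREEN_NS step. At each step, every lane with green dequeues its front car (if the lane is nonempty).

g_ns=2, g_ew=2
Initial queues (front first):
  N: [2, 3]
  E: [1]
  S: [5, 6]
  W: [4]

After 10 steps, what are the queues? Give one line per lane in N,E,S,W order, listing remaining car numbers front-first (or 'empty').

Step 1 [NS]: N:car2-GO,E:wait,S:car5-GO,W:wait | queues: N=1 E=1 S=1 W=1
Step 2 [NS]: N:car3-GO,E:wait,S:car6-GO,W:wait | queues: N=0 E=1 S=0 W=1
Step 3 [EW]: N:wait,E:car1-GO,S:wait,W:car4-GO | queues: N=0 E=0 S=0 W=0

N: empty
E: empty
S: empty
W: empty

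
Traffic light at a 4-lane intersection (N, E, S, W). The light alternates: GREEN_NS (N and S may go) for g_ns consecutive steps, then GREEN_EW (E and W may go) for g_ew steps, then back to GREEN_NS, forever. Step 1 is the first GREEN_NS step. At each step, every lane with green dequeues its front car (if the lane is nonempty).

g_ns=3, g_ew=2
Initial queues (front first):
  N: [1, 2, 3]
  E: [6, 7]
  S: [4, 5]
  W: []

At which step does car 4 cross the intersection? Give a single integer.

Step 1 [NS]: N:car1-GO,E:wait,S:car4-GO,W:wait | queues: N=2 E=2 S=1 W=0
Step 2 [NS]: N:car2-GO,E:wait,S:car5-GO,W:wait | queues: N=1 E=2 S=0 W=0
Step 3 [NS]: N:car3-GO,E:wait,S:empty,W:wait | queues: N=0 E=2 S=0 W=0
Step 4 [EW]: N:wait,E:car6-GO,S:wait,W:empty | queues: N=0 E=1 S=0 W=0
Step 5 [EW]: N:wait,E:car7-GO,S:wait,W:empty | queues: N=0 E=0 S=0 W=0
Car 4 crosses at step 1

1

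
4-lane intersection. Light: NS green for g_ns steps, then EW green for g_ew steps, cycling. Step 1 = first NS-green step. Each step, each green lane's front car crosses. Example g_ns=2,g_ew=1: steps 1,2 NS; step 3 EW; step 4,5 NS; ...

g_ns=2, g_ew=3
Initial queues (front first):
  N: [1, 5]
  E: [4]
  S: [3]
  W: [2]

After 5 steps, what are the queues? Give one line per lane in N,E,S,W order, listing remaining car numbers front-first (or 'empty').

Step 1 [NS]: N:car1-GO,E:wait,S:car3-GO,W:wait | queues: N=1 E=1 S=0 W=1
Step 2 [NS]: N:car5-GO,E:wait,S:empty,W:wait | queues: N=0 E=1 S=0 W=1
Step 3 [EW]: N:wait,E:car4-GO,S:wait,W:car2-GO | queues: N=0 E=0 S=0 W=0

N: empty
E: empty
S: empty
W: empty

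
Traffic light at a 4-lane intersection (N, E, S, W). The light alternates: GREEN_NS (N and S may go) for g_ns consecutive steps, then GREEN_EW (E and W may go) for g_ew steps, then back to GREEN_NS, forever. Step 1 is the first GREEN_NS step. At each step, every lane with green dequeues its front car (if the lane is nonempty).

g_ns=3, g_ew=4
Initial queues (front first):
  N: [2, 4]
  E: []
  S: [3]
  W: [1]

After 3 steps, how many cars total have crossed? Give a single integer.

Step 1 [NS]: N:car2-GO,E:wait,S:car3-GO,W:wait | queues: N=1 E=0 S=0 W=1
Step 2 [NS]: N:car4-GO,E:wait,S:empty,W:wait | queues: N=0 E=0 S=0 W=1
Step 3 [NS]: N:empty,E:wait,S:empty,W:wait | queues: N=0 E=0 S=0 W=1
Cars crossed by step 3: 3

Answer: 3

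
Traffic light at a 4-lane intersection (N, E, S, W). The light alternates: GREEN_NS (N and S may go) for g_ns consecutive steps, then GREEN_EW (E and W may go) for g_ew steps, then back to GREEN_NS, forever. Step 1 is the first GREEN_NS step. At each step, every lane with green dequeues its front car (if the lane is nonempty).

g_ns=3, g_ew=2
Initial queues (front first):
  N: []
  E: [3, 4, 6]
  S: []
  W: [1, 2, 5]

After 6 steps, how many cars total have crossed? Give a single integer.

Step 1 [NS]: N:empty,E:wait,S:empty,W:wait | queues: N=0 E=3 S=0 W=3
Step 2 [NS]: N:empty,E:wait,S:empty,W:wait | queues: N=0 E=3 S=0 W=3
Step 3 [NS]: N:empty,E:wait,S:empty,W:wait | queues: N=0 E=3 S=0 W=3
Step 4 [EW]: N:wait,E:car3-GO,S:wait,W:car1-GO | queues: N=0 E=2 S=0 W=2
Step 5 [EW]: N:wait,E:car4-GO,S:wait,W:car2-GO | queues: N=0 E=1 S=0 W=1
Step 6 [NS]: N:empty,E:wait,S:empty,W:wait | queues: N=0 E=1 S=0 W=1
Cars crossed by step 6: 4

Answer: 4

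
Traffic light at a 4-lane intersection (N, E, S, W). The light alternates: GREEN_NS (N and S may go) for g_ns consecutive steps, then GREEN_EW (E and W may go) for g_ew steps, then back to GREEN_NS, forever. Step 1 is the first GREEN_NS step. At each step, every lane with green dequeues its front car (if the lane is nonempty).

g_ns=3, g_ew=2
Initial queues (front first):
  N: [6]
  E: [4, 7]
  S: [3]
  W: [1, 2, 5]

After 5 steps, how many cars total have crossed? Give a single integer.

Step 1 [NS]: N:car6-GO,E:wait,S:car3-GO,W:wait | queues: N=0 E=2 S=0 W=3
Step 2 [NS]: N:empty,E:wait,S:empty,W:wait | queues: N=0 E=2 S=0 W=3
Step 3 [NS]: N:empty,E:wait,S:empty,W:wait | queues: N=0 E=2 S=0 W=3
Step 4 [EW]: N:wait,E:car4-GO,S:wait,W:car1-GO | queues: N=0 E=1 S=0 W=2
Step 5 [EW]: N:wait,E:car7-GO,S:wait,W:car2-GO | queues: N=0 E=0 S=0 W=1
Cars crossed by step 5: 6

Answer: 6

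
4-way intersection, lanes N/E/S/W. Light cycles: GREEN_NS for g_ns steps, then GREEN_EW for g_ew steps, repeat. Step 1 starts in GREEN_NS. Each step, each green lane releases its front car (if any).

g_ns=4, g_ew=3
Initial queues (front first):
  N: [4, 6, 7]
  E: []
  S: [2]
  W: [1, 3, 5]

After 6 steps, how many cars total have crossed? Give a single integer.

Answer: 6

Derivation:
Step 1 [NS]: N:car4-GO,E:wait,S:car2-GO,W:wait | queues: N=2 E=0 S=0 W=3
Step 2 [NS]: N:car6-GO,E:wait,S:empty,W:wait | queues: N=1 E=0 S=0 W=3
Step 3 [NS]: N:car7-GO,E:wait,S:empty,W:wait | queues: N=0 E=0 S=0 W=3
Step 4 [NS]: N:empty,E:wait,S:empty,W:wait | queues: N=0 E=0 S=0 W=3
Step 5 [EW]: N:wait,E:empty,S:wait,W:car1-GO | queues: N=0 E=0 S=0 W=2
Step 6 [EW]: N:wait,E:empty,S:wait,W:car3-GO | queues: N=0 E=0 S=0 W=1
Cars crossed by step 6: 6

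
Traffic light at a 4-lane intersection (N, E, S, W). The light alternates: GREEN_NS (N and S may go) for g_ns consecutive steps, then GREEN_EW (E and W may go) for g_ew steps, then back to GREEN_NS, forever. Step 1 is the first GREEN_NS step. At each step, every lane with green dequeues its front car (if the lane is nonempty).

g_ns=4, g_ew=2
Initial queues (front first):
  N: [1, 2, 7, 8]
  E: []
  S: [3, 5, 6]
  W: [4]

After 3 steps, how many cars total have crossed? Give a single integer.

Step 1 [NS]: N:car1-GO,E:wait,S:car3-GO,W:wait | queues: N=3 E=0 S=2 W=1
Step 2 [NS]: N:car2-GO,E:wait,S:car5-GO,W:wait | queues: N=2 E=0 S=1 W=1
Step 3 [NS]: N:car7-GO,E:wait,S:car6-GO,W:wait | queues: N=1 E=0 S=0 W=1
Cars crossed by step 3: 6

Answer: 6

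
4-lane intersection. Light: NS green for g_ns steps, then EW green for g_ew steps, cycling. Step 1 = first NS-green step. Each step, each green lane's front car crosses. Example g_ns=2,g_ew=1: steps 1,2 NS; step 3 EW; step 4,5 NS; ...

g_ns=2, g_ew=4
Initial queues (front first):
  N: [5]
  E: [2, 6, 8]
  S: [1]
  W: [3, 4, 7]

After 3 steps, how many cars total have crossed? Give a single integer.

Answer: 4

Derivation:
Step 1 [NS]: N:car5-GO,E:wait,S:car1-GO,W:wait | queues: N=0 E=3 S=0 W=3
Step 2 [NS]: N:empty,E:wait,S:empty,W:wait | queues: N=0 E=3 S=0 W=3
Step 3 [EW]: N:wait,E:car2-GO,S:wait,W:car3-GO | queues: N=0 E=2 S=0 W=2
Cars crossed by step 3: 4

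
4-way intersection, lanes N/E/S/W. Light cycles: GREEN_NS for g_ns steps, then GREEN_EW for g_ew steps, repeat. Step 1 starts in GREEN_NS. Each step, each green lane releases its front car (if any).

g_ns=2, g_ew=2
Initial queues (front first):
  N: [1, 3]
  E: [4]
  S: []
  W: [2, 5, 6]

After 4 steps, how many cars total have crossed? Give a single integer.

Answer: 5

Derivation:
Step 1 [NS]: N:car1-GO,E:wait,S:empty,W:wait | queues: N=1 E=1 S=0 W=3
Step 2 [NS]: N:car3-GO,E:wait,S:empty,W:wait | queues: N=0 E=1 S=0 W=3
Step 3 [EW]: N:wait,E:car4-GO,S:wait,W:car2-GO | queues: N=0 E=0 S=0 W=2
Step 4 [EW]: N:wait,E:empty,S:wait,W:car5-GO | queues: N=0 E=0 S=0 W=1
Cars crossed by step 4: 5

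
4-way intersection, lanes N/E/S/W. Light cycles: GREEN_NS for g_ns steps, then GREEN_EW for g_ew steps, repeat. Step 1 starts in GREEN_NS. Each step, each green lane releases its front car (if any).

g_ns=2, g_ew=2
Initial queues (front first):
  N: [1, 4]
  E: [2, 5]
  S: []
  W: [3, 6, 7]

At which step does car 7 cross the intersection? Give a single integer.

Step 1 [NS]: N:car1-GO,E:wait,S:empty,W:wait | queues: N=1 E=2 S=0 W=3
Step 2 [NS]: N:car4-GO,E:wait,S:empty,W:wait | queues: N=0 E=2 S=0 W=3
Step 3 [EW]: N:wait,E:car2-GO,S:wait,W:car3-GO | queues: N=0 E=1 S=0 W=2
Step 4 [EW]: N:wait,E:car5-GO,S:wait,W:car6-GO | queues: N=0 E=0 S=0 W=1
Step 5 [NS]: N:empty,E:wait,S:empty,W:wait | queues: N=0 E=0 S=0 W=1
Step 6 [NS]: N:empty,E:wait,S:empty,W:wait | queues: N=0 E=0 S=0 W=1
Step 7 [EW]: N:wait,E:empty,S:wait,W:car7-GO | queues: N=0 E=0 S=0 W=0
Car 7 crosses at step 7

7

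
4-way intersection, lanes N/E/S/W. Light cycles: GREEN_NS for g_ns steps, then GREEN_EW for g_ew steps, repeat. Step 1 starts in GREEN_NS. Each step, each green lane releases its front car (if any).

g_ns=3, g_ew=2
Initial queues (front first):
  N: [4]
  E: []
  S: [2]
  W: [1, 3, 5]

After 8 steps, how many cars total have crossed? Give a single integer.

Answer: 4

Derivation:
Step 1 [NS]: N:car4-GO,E:wait,S:car2-GO,W:wait | queues: N=0 E=0 S=0 W=3
Step 2 [NS]: N:empty,E:wait,S:empty,W:wait | queues: N=0 E=0 S=0 W=3
Step 3 [NS]: N:empty,E:wait,S:empty,W:wait | queues: N=0 E=0 S=0 W=3
Step 4 [EW]: N:wait,E:empty,S:wait,W:car1-GO | queues: N=0 E=0 S=0 W=2
Step 5 [EW]: N:wait,E:empty,S:wait,W:car3-GO | queues: N=0 E=0 S=0 W=1
Step 6 [NS]: N:empty,E:wait,S:empty,W:wait | queues: N=0 E=0 S=0 W=1
Step 7 [NS]: N:empty,E:wait,S:empty,W:wait | queues: N=0 E=0 S=0 W=1
Step 8 [NS]: N:empty,E:wait,S:empty,W:wait | queues: N=0 E=0 S=0 W=1
Cars crossed by step 8: 4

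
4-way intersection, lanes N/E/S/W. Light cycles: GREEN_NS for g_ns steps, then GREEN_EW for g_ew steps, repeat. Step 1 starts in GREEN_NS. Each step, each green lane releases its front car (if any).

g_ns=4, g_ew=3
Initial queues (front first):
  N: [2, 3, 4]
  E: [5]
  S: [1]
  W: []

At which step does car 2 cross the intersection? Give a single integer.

Step 1 [NS]: N:car2-GO,E:wait,S:car1-GO,W:wait | queues: N=2 E=1 S=0 W=0
Step 2 [NS]: N:car3-GO,E:wait,S:empty,W:wait | queues: N=1 E=1 S=0 W=0
Step 3 [NS]: N:car4-GO,E:wait,S:empty,W:wait | queues: N=0 E=1 S=0 W=0
Step 4 [NS]: N:empty,E:wait,S:empty,W:wait | queues: N=0 E=1 S=0 W=0
Step 5 [EW]: N:wait,E:car5-GO,S:wait,W:empty | queues: N=0 E=0 S=0 W=0
Car 2 crosses at step 1

1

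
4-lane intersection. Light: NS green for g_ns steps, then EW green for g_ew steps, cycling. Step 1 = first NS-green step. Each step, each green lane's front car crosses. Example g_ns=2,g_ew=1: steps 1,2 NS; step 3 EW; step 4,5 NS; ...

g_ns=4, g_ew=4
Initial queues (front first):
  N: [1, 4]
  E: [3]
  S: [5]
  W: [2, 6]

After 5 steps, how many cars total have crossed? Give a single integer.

Step 1 [NS]: N:car1-GO,E:wait,S:car5-GO,W:wait | queues: N=1 E=1 S=0 W=2
Step 2 [NS]: N:car4-GO,E:wait,S:empty,W:wait | queues: N=0 E=1 S=0 W=2
Step 3 [NS]: N:empty,E:wait,S:empty,W:wait | queues: N=0 E=1 S=0 W=2
Step 4 [NS]: N:empty,E:wait,S:empty,W:wait | queues: N=0 E=1 S=0 W=2
Step 5 [EW]: N:wait,E:car3-GO,S:wait,W:car2-GO | queues: N=0 E=0 S=0 W=1
Cars crossed by step 5: 5

Answer: 5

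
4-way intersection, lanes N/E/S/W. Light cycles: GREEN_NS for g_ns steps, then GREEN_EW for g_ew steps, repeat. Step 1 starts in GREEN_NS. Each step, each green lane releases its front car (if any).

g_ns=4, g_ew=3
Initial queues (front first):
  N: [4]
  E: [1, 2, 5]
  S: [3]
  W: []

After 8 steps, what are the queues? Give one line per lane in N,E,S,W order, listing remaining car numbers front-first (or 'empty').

Step 1 [NS]: N:car4-GO,E:wait,S:car3-GO,W:wait | queues: N=0 E=3 S=0 W=0
Step 2 [NS]: N:empty,E:wait,S:empty,W:wait | queues: N=0 E=3 S=0 W=0
Step 3 [NS]: N:empty,E:wait,S:empty,W:wait | queues: N=0 E=3 S=0 W=0
Step 4 [NS]: N:empty,E:wait,S:empty,W:wait | queues: N=0 E=3 S=0 W=0
Step 5 [EW]: N:wait,E:car1-GO,S:wait,W:empty | queues: N=0 E=2 S=0 W=0
Step 6 [EW]: N:wait,E:car2-GO,S:wait,W:empty | queues: N=0 E=1 S=0 W=0
Step 7 [EW]: N:wait,E:car5-GO,S:wait,W:empty | queues: N=0 E=0 S=0 W=0

N: empty
E: empty
S: empty
W: empty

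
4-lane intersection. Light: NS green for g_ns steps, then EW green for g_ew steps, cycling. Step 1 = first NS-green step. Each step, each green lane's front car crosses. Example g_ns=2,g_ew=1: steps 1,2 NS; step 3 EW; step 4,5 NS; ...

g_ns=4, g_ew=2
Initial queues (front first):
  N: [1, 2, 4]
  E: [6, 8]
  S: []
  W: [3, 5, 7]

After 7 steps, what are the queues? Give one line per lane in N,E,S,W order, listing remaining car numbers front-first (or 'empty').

Step 1 [NS]: N:car1-GO,E:wait,S:empty,W:wait | queues: N=2 E=2 S=0 W=3
Step 2 [NS]: N:car2-GO,E:wait,S:empty,W:wait | queues: N=1 E=2 S=0 W=3
Step 3 [NS]: N:car4-GO,E:wait,S:empty,W:wait | queues: N=0 E=2 S=0 W=3
Step 4 [NS]: N:empty,E:wait,S:empty,W:wait | queues: N=0 E=2 S=0 W=3
Step 5 [EW]: N:wait,E:car6-GO,S:wait,W:car3-GO | queues: N=0 E=1 S=0 W=2
Step 6 [EW]: N:wait,E:car8-GO,S:wait,W:car5-GO | queues: N=0 E=0 S=0 W=1
Step 7 [NS]: N:empty,E:wait,S:empty,W:wait | queues: N=0 E=0 S=0 W=1

N: empty
E: empty
S: empty
W: 7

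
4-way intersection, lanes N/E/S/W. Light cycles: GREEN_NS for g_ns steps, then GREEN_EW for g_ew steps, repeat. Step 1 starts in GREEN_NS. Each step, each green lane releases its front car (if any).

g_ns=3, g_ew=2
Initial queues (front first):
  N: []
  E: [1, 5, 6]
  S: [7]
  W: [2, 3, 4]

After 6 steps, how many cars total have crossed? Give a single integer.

Answer: 5

Derivation:
Step 1 [NS]: N:empty,E:wait,S:car7-GO,W:wait | queues: N=0 E=3 S=0 W=3
Step 2 [NS]: N:empty,E:wait,S:empty,W:wait | queues: N=0 E=3 S=0 W=3
Step 3 [NS]: N:empty,E:wait,S:empty,W:wait | queues: N=0 E=3 S=0 W=3
Step 4 [EW]: N:wait,E:car1-GO,S:wait,W:car2-GO | queues: N=0 E=2 S=0 W=2
Step 5 [EW]: N:wait,E:car5-GO,S:wait,W:car3-GO | queues: N=0 E=1 S=0 W=1
Step 6 [NS]: N:empty,E:wait,S:empty,W:wait | queues: N=0 E=1 S=0 W=1
Cars crossed by step 6: 5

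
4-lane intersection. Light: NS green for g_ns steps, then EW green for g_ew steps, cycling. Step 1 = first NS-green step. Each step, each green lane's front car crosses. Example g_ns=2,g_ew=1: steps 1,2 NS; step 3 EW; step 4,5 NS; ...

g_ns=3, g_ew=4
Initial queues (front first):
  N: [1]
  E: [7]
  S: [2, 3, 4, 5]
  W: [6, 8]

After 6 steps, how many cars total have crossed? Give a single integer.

Step 1 [NS]: N:car1-GO,E:wait,S:car2-GO,W:wait | queues: N=0 E=1 S=3 W=2
Step 2 [NS]: N:empty,E:wait,S:car3-GO,W:wait | queues: N=0 E=1 S=2 W=2
Step 3 [NS]: N:empty,E:wait,S:car4-GO,W:wait | queues: N=0 E=1 S=1 W=2
Step 4 [EW]: N:wait,E:car7-GO,S:wait,W:car6-GO | queues: N=0 E=0 S=1 W=1
Step 5 [EW]: N:wait,E:empty,S:wait,W:car8-GO | queues: N=0 E=0 S=1 W=0
Step 6 [EW]: N:wait,E:empty,S:wait,W:empty | queues: N=0 E=0 S=1 W=0
Cars crossed by step 6: 7

Answer: 7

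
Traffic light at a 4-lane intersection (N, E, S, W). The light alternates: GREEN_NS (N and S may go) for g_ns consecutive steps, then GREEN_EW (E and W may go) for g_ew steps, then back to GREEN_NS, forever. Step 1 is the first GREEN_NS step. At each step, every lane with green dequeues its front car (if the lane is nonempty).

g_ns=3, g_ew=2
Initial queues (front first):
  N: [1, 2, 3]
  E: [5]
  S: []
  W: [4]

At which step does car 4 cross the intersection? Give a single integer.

Step 1 [NS]: N:car1-GO,E:wait,S:empty,W:wait | queues: N=2 E=1 S=0 W=1
Step 2 [NS]: N:car2-GO,E:wait,S:empty,W:wait | queues: N=1 E=1 S=0 W=1
Step 3 [NS]: N:car3-GO,E:wait,S:empty,W:wait | queues: N=0 E=1 S=0 W=1
Step 4 [EW]: N:wait,E:car5-GO,S:wait,W:car4-GO | queues: N=0 E=0 S=0 W=0
Car 4 crosses at step 4

4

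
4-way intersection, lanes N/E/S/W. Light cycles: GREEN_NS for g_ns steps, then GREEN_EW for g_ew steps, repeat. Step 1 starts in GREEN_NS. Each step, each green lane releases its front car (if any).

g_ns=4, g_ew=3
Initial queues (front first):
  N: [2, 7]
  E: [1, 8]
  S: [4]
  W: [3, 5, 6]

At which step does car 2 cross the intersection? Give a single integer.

Step 1 [NS]: N:car2-GO,E:wait,S:car4-GO,W:wait | queues: N=1 E=2 S=0 W=3
Step 2 [NS]: N:car7-GO,E:wait,S:empty,W:wait | queues: N=0 E=2 S=0 W=3
Step 3 [NS]: N:empty,E:wait,S:empty,W:wait | queues: N=0 E=2 S=0 W=3
Step 4 [NS]: N:empty,E:wait,S:empty,W:wait | queues: N=0 E=2 S=0 W=3
Step 5 [EW]: N:wait,E:car1-GO,S:wait,W:car3-GO | queues: N=0 E=1 S=0 W=2
Step 6 [EW]: N:wait,E:car8-GO,S:wait,W:car5-GO | queues: N=0 E=0 S=0 W=1
Step 7 [EW]: N:wait,E:empty,S:wait,W:car6-GO | queues: N=0 E=0 S=0 W=0
Car 2 crosses at step 1

1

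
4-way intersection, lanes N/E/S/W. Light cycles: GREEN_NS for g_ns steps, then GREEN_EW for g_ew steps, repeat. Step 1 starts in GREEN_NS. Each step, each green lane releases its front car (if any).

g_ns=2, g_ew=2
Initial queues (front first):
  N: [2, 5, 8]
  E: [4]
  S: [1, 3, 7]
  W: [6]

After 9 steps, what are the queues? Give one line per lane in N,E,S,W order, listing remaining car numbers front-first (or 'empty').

Step 1 [NS]: N:car2-GO,E:wait,S:car1-GO,W:wait | queues: N=2 E=1 S=2 W=1
Step 2 [NS]: N:car5-GO,E:wait,S:car3-GO,W:wait | queues: N=1 E=1 S=1 W=1
Step 3 [EW]: N:wait,E:car4-GO,S:wait,W:car6-GO | queues: N=1 E=0 S=1 W=0
Step 4 [EW]: N:wait,E:empty,S:wait,W:empty | queues: N=1 E=0 S=1 W=0
Step 5 [NS]: N:car8-GO,E:wait,S:car7-GO,W:wait | queues: N=0 E=0 S=0 W=0

N: empty
E: empty
S: empty
W: empty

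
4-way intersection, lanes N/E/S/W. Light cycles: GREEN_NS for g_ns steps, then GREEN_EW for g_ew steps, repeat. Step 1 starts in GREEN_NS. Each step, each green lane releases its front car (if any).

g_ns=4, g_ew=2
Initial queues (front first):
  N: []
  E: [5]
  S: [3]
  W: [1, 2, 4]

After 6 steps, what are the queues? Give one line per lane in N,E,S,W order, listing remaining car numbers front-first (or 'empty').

Step 1 [NS]: N:empty,E:wait,S:car3-GO,W:wait | queues: N=0 E=1 S=0 W=3
Step 2 [NS]: N:empty,E:wait,S:empty,W:wait | queues: N=0 E=1 S=0 W=3
Step 3 [NS]: N:empty,E:wait,S:empty,W:wait | queues: N=0 E=1 S=0 W=3
Step 4 [NS]: N:empty,E:wait,S:empty,W:wait | queues: N=0 E=1 S=0 W=3
Step 5 [EW]: N:wait,E:car5-GO,S:wait,W:car1-GO | queues: N=0 E=0 S=0 W=2
Step 6 [EW]: N:wait,E:empty,S:wait,W:car2-GO | queues: N=0 E=0 S=0 W=1

N: empty
E: empty
S: empty
W: 4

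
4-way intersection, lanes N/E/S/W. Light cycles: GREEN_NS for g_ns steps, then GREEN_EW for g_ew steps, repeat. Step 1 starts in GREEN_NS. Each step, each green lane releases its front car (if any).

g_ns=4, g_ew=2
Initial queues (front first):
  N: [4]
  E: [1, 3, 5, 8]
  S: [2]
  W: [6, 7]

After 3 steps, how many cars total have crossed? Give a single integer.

Step 1 [NS]: N:car4-GO,E:wait,S:car2-GO,W:wait | queues: N=0 E=4 S=0 W=2
Step 2 [NS]: N:empty,E:wait,S:empty,W:wait | queues: N=0 E=4 S=0 W=2
Step 3 [NS]: N:empty,E:wait,S:empty,W:wait | queues: N=0 E=4 S=0 W=2
Cars crossed by step 3: 2

Answer: 2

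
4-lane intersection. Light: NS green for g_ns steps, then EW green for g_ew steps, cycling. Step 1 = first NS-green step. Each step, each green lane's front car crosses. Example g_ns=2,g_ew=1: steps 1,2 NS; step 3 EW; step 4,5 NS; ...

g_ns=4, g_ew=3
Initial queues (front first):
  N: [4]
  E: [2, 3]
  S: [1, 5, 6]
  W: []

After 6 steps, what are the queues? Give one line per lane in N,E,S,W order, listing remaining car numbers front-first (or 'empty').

Step 1 [NS]: N:car4-GO,E:wait,S:car1-GO,W:wait | queues: N=0 E=2 S=2 W=0
Step 2 [NS]: N:empty,E:wait,S:car5-GO,W:wait | queues: N=0 E=2 S=1 W=0
Step 3 [NS]: N:empty,E:wait,S:car6-GO,W:wait | queues: N=0 E=2 S=0 W=0
Step 4 [NS]: N:empty,E:wait,S:empty,W:wait | queues: N=0 E=2 S=0 W=0
Step 5 [EW]: N:wait,E:car2-GO,S:wait,W:empty | queues: N=0 E=1 S=0 W=0
Step 6 [EW]: N:wait,E:car3-GO,S:wait,W:empty | queues: N=0 E=0 S=0 W=0

N: empty
E: empty
S: empty
W: empty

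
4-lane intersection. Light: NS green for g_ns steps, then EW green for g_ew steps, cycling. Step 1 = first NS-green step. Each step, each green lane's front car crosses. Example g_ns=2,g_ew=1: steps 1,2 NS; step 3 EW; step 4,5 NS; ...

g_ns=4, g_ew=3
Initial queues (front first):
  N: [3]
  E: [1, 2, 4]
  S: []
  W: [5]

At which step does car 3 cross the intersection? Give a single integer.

Step 1 [NS]: N:car3-GO,E:wait,S:empty,W:wait | queues: N=0 E=3 S=0 W=1
Step 2 [NS]: N:empty,E:wait,S:empty,W:wait | queues: N=0 E=3 S=0 W=1
Step 3 [NS]: N:empty,E:wait,S:empty,W:wait | queues: N=0 E=3 S=0 W=1
Step 4 [NS]: N:empty,E:wait,S:empty,W:wait | queues: N=0 E=3 S=0 W=1
Step 5 [EW]: N:wait,E:car1-GO,S:wait,W:car5-GO | queues: N=0 E=2 S=0 W=0
Step 6 [EW]: N:wait,E:car2-GO,S:wait,W:empty | queues: N=0 E=1 S=0 W=0
Step 7 [EW]: N:wait,E:car4-GO,S:wait,W:empty | queues: N=0 E=0 S=0 W=0
Car 3 crosses at step 1

1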